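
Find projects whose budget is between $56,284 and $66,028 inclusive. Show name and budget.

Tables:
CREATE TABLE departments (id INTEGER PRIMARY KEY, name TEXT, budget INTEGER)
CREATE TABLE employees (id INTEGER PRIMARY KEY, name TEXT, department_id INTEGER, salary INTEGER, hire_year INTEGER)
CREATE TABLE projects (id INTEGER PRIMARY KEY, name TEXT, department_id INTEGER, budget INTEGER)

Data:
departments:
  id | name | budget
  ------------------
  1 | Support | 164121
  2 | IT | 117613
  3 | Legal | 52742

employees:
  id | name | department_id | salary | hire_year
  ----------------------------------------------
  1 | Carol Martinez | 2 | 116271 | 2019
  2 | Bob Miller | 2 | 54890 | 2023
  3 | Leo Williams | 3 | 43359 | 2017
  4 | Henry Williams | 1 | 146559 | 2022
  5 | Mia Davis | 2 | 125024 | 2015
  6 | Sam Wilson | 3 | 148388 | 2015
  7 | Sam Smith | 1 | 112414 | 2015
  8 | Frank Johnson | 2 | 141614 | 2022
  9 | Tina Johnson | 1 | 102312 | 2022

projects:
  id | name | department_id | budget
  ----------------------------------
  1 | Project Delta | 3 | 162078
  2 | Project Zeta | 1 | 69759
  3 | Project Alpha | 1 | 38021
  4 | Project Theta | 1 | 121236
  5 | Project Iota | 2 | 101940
SELECT name, budget FROM projects WHERE budget BETWEEN 56284 AND 66028

Execution result:
(no rows)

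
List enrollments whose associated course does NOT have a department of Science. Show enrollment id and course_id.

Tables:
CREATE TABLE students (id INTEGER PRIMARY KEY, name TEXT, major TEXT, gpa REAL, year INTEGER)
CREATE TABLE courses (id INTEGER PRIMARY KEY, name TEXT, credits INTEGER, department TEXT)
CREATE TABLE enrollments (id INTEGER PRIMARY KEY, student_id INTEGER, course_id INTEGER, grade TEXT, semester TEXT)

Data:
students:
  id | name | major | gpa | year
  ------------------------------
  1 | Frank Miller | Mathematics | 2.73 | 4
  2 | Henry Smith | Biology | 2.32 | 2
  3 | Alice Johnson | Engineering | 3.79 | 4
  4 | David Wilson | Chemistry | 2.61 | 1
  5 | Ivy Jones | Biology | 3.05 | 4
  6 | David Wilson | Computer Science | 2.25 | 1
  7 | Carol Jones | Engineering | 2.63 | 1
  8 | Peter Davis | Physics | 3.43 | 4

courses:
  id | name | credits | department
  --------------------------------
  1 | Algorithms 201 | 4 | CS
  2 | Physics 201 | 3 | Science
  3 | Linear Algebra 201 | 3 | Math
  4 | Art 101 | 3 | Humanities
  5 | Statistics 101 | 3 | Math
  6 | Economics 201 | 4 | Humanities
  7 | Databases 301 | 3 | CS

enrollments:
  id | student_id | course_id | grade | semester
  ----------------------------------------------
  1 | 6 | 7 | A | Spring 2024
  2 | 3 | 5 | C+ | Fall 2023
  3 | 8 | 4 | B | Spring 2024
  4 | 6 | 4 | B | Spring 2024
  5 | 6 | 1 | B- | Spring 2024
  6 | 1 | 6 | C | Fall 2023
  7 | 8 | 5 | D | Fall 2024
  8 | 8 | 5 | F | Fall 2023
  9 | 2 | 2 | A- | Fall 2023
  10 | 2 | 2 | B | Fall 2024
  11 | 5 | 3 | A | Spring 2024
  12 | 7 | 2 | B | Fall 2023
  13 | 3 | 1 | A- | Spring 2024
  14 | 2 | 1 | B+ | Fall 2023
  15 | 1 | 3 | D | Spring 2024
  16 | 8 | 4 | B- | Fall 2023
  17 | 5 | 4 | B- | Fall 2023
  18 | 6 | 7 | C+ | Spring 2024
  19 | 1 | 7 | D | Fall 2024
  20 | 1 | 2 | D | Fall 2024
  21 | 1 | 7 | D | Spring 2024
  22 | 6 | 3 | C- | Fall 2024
SELECT id, course_id FROM enrollments WHERE course_id NOT IN (SELECT id FROM courses WHERE department = 'Science')

Execution result:
id | course_id
1 | 7
2 | 5
3 | 4
4 | 4
5 | 1
6 | 6
7 | 5
8 | 5
11 | 3
13 | 1
14 | 1
15 | 3
16 | 4
17 | 4
18 | 7
19 | 7
21 | 7
22 | 3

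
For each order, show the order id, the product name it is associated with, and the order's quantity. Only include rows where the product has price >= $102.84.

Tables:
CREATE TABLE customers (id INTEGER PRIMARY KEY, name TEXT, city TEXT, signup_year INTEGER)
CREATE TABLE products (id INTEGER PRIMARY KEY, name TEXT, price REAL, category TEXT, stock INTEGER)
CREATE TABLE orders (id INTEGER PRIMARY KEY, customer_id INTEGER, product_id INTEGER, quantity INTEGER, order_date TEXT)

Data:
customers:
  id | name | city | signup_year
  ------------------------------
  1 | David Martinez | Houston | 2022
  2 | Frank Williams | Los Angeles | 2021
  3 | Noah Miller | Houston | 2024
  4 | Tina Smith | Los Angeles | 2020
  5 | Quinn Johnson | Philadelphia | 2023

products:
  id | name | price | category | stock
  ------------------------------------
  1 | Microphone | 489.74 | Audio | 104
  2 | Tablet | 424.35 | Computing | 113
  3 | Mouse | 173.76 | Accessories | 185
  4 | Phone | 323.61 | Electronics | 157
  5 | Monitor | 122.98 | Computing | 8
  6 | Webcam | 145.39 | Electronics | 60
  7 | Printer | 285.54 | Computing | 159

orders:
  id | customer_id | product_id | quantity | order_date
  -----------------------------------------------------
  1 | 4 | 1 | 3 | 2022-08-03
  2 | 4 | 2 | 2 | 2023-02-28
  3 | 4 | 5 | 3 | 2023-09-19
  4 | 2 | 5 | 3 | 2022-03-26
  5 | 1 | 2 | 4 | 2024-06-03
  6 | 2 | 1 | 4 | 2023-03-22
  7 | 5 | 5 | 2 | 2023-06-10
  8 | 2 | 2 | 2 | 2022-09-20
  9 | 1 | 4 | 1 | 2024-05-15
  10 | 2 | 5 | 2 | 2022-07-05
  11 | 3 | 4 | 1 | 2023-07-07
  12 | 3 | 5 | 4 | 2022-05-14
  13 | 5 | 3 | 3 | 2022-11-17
SELECT c.id, p.name AS product, c.quantity FROM orders c JOIN products p ON c.product_id = p.id WHERE p.price >= 102.84

Execution result:
id | product | quantity
1 | Microphone | 3
2 | Tablet | 2
3 | Monitor | 3
4 | Monitor | 3
5 | Tablet | 4
6 | Microphone | 4
7 | Monitor | 2
8 | Tablet | 2
9 | Phone | 1
10 | Monitor | 2
11 | Phone | 1
12 | Monitor | 4
13 | Mouse | 3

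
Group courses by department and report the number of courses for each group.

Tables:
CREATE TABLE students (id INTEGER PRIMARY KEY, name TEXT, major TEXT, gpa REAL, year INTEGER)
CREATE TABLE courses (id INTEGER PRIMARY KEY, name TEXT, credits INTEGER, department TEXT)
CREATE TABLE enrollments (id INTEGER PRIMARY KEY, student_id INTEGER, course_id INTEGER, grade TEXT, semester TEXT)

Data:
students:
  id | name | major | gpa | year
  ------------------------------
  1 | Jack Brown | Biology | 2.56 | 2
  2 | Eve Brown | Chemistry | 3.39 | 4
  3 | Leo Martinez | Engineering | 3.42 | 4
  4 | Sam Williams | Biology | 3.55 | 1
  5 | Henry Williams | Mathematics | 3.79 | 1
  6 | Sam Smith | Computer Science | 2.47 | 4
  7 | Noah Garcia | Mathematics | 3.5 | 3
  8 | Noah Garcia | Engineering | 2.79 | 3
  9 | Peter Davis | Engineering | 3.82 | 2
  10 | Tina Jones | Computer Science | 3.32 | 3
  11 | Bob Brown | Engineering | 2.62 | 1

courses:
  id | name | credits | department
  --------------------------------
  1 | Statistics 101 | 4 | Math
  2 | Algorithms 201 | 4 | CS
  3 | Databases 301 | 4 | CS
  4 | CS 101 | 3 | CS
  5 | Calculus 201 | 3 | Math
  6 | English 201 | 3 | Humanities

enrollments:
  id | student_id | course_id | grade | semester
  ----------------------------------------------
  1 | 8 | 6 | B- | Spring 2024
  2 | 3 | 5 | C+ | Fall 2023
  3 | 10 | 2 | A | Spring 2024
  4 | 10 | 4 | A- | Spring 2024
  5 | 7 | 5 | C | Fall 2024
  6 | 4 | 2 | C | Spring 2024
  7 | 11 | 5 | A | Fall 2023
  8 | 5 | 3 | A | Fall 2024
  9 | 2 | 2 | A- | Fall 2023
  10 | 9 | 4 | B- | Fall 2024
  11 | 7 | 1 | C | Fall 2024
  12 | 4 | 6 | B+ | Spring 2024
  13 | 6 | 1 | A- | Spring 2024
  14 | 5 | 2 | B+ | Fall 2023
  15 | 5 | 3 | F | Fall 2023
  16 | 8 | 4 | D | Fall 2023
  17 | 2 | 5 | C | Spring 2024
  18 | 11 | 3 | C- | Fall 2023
SELECT department, COUNT(*) AS n FROM courses GROUP BY department

Execution result:
department | n
CS | 3
Humanities | 1
Math | 2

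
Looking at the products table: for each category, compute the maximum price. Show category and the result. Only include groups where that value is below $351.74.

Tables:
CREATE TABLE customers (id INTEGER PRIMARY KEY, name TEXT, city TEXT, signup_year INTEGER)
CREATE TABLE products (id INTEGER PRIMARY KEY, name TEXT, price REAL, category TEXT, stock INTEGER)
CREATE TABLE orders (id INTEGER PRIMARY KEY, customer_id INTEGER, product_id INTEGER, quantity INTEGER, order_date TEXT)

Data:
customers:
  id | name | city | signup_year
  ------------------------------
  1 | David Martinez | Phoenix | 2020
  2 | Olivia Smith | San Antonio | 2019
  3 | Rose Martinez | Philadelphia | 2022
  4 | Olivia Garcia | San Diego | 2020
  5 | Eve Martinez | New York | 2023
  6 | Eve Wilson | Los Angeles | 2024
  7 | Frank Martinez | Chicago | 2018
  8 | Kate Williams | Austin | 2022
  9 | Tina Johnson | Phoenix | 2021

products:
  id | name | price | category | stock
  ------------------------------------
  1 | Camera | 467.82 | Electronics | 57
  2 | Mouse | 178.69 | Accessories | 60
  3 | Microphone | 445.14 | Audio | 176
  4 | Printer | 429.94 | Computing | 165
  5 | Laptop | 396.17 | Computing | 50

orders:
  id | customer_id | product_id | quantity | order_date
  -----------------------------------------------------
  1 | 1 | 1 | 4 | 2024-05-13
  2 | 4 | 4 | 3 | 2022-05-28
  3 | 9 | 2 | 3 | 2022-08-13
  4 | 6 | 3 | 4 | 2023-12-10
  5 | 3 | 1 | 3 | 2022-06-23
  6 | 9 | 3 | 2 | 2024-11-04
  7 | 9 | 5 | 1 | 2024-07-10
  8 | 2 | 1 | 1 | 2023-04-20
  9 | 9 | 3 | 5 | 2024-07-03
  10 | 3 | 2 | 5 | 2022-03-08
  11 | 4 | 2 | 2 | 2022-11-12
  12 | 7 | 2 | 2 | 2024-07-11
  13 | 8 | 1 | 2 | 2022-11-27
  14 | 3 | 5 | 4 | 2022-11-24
SELECT category, MAX(price) AS max_price FROM products GROUP BY category HAVING MAX(price) < 351.74

Execution result:
category | max_price
Accessories | 178.69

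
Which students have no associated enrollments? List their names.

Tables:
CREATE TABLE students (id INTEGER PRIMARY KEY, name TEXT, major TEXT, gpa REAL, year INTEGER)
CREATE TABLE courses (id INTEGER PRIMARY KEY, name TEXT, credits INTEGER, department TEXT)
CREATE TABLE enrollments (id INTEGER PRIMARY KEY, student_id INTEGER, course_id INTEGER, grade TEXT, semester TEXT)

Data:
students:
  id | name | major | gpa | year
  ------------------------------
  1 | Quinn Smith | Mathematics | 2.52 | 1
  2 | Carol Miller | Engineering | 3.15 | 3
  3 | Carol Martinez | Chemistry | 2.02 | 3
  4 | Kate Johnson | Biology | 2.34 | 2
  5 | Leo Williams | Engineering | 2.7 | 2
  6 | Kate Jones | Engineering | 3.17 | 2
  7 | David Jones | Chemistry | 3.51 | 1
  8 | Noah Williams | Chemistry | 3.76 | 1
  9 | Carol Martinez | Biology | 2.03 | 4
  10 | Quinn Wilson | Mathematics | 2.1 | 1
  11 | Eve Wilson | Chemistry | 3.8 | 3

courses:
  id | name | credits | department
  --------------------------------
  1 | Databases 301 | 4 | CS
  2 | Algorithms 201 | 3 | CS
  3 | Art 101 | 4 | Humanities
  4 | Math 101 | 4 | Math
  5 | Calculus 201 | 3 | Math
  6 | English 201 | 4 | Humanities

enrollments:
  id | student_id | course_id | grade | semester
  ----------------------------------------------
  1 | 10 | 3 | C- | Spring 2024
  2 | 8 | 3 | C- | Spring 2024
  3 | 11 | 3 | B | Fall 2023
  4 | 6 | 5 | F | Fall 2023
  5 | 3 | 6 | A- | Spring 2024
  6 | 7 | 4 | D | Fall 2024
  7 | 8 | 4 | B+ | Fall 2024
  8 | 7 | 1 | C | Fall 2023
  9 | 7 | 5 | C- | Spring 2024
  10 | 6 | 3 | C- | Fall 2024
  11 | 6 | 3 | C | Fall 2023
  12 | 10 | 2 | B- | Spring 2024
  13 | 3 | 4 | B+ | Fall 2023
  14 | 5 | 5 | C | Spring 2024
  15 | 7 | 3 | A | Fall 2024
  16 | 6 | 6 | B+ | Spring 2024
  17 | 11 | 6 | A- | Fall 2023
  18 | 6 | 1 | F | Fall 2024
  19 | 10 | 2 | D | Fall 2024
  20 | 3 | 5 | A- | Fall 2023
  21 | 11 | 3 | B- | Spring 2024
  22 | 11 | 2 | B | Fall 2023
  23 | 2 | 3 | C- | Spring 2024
SELECT p.name FROM students p LEFT JOIN enrollments c ON c.student_id = p.id WHERE c.id IS NULL

Execution result:
name
Quinn Smith
Kate Johnson
Carol Martinez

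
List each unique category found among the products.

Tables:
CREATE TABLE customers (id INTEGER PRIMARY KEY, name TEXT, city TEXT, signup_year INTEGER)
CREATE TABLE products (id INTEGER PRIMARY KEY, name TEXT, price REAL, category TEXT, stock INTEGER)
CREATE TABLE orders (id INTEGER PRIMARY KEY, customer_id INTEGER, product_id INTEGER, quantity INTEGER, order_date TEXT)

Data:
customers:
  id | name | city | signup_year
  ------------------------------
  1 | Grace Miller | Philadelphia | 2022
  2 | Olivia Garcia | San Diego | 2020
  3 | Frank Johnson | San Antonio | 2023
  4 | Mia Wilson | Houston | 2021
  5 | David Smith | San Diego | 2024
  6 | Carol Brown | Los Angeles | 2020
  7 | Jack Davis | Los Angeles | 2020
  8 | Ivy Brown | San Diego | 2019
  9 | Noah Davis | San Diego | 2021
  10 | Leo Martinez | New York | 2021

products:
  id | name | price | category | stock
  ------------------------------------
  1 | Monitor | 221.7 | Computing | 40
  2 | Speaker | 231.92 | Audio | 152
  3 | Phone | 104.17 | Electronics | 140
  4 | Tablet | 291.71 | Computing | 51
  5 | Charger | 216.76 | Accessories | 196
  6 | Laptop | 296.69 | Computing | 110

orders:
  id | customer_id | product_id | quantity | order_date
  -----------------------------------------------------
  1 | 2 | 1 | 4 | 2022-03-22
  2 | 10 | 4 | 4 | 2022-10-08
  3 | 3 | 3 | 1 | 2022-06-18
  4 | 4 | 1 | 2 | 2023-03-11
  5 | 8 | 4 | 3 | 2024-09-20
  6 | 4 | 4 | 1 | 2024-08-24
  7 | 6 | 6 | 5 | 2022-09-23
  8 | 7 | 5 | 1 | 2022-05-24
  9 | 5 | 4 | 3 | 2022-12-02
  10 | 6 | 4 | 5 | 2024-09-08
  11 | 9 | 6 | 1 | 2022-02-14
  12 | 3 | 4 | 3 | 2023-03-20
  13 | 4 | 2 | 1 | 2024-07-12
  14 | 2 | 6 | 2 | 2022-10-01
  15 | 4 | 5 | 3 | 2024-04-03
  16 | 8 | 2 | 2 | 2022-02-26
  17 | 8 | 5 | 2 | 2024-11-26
SELECT DISTINCT category FROM products

Execution result:
category
Computing
Audio
Electronics
Accessories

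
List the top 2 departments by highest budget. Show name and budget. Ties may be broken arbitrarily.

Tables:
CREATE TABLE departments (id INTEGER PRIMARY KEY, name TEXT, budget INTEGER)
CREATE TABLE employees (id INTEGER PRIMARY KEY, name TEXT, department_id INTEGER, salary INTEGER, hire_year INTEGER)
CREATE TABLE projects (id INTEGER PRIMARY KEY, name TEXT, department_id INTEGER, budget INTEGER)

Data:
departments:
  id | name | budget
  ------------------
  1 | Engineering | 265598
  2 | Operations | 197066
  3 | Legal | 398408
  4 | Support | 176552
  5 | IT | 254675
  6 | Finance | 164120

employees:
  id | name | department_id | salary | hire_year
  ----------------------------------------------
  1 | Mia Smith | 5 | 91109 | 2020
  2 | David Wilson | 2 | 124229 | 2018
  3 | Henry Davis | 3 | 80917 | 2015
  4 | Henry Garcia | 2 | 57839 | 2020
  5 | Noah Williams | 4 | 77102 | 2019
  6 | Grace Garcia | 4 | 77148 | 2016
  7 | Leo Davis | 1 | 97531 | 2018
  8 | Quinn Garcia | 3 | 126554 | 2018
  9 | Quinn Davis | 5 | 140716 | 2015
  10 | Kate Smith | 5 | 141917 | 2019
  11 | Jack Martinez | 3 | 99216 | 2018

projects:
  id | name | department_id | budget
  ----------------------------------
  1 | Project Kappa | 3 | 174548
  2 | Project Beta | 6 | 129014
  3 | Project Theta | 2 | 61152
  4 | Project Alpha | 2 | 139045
SELECT name, budget FROM departments ORDER BY budget DESC LIMIT 2

Execution result:
name | budget
Legal | 398408
Engineering | 265598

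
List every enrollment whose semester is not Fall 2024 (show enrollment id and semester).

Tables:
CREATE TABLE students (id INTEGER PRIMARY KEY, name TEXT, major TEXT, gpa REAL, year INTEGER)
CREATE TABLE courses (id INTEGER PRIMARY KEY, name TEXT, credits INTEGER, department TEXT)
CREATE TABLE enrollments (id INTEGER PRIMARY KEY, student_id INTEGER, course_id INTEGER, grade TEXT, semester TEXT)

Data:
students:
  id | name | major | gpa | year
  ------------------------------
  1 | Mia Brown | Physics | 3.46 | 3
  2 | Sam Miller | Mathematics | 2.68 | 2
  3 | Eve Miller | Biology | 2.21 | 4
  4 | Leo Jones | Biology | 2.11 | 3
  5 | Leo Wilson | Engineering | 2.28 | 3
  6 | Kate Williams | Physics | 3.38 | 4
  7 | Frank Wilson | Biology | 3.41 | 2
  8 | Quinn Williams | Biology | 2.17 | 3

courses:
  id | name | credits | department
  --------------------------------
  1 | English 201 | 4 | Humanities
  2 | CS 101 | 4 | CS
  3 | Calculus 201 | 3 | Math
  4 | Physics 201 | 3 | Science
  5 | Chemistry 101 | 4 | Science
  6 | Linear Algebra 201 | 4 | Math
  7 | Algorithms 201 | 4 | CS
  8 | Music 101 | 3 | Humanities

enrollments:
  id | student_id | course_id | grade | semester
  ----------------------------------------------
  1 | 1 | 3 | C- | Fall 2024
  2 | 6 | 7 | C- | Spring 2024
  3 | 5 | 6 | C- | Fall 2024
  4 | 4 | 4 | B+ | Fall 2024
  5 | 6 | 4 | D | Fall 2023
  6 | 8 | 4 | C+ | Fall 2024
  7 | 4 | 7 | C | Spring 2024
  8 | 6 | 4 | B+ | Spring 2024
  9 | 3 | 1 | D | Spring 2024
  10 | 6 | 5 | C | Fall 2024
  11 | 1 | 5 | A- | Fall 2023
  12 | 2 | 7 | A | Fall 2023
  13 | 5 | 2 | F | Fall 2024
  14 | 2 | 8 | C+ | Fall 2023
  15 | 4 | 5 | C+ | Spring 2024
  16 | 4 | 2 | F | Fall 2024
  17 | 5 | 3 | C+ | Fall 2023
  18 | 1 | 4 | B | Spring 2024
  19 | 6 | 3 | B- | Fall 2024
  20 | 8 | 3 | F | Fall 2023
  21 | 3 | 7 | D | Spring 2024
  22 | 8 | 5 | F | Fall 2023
SELECT id, semester FROM enrollments WHERE semester <> 'Fall 2024'

Execution result:
id | semester
2 | Spring 2024
5 | Fall 2023
7 | Spring 2024
8 | Spring 2024
9 | Spring 2024
11 | Fall 2023
12 | Fall 2023
14 | Fall 2023
15 | Spring 2024
17 | Fall 2023
18 | Spring 2024
20 | Fall 2023
21 | Spring 2024
22 | Fall 2023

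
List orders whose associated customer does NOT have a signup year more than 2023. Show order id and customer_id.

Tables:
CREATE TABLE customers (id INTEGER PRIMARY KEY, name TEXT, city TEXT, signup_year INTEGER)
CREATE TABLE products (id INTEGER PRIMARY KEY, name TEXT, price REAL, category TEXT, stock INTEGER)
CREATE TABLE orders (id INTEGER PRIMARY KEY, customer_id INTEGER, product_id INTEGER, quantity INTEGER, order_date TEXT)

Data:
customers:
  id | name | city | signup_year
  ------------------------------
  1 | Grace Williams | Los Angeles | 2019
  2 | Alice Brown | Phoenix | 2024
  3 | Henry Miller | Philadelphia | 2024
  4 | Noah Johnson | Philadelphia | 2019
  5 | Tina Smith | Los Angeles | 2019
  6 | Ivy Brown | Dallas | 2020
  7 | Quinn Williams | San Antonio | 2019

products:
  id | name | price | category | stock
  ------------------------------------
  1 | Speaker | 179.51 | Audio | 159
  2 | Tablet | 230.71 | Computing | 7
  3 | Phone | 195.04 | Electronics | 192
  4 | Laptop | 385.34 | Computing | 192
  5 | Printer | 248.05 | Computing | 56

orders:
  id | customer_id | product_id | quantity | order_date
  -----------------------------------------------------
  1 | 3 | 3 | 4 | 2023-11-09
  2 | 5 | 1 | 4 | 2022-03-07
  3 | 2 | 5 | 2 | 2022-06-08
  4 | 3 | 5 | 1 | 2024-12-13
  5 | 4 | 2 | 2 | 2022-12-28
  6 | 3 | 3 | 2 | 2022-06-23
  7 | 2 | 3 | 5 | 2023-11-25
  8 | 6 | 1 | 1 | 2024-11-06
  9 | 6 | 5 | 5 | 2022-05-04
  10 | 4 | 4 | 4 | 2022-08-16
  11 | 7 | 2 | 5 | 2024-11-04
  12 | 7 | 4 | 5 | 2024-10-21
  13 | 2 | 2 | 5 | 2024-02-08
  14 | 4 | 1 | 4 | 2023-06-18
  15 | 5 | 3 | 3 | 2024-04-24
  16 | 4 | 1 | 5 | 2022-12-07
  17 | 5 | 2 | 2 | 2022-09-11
SELECT id, customer_id FROM orders WHERE customer_id NOT IN (SELECT id FROM customers WHERE signup_year > 2023)

Execution result:
id | customer_id
2 | 5
5 | 4
8 | 6
9 | 6
10 | 4
11 | 7
12 | 7
14 | 4
15 | 5
16 | 4
17 | 5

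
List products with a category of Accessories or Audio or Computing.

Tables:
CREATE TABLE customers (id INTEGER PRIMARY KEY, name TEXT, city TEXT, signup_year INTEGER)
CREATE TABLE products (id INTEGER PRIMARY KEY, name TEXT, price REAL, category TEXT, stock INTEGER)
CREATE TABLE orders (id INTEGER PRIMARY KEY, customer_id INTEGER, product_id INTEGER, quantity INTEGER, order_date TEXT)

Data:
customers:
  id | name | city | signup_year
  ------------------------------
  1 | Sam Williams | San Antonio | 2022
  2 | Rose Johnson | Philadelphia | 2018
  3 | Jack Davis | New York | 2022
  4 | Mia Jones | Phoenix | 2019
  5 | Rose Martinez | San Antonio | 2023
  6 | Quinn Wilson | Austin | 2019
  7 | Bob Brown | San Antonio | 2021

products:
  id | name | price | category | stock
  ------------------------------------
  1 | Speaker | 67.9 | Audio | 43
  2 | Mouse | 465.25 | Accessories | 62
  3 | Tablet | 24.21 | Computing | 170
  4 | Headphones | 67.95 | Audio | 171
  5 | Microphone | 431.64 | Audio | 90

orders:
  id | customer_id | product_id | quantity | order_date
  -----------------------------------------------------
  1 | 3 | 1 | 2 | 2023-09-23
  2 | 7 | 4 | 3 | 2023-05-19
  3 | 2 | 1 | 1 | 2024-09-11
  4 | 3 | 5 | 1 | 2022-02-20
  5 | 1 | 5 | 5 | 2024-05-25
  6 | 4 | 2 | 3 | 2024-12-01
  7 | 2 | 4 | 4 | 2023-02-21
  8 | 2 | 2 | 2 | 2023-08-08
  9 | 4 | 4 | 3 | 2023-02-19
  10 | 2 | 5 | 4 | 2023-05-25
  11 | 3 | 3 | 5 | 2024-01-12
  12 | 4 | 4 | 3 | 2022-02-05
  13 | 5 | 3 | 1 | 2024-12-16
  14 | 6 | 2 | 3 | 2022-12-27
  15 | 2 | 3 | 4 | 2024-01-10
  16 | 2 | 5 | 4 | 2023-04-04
SELECT name, category FROM products WHERE category IN ('Accessories', 'Audio', 'Computing')

Execution result:
name | category
Speaker | Audio
Mouse | Accessories
Tablet | Computing
Headphones | Audio
Microphone | Audio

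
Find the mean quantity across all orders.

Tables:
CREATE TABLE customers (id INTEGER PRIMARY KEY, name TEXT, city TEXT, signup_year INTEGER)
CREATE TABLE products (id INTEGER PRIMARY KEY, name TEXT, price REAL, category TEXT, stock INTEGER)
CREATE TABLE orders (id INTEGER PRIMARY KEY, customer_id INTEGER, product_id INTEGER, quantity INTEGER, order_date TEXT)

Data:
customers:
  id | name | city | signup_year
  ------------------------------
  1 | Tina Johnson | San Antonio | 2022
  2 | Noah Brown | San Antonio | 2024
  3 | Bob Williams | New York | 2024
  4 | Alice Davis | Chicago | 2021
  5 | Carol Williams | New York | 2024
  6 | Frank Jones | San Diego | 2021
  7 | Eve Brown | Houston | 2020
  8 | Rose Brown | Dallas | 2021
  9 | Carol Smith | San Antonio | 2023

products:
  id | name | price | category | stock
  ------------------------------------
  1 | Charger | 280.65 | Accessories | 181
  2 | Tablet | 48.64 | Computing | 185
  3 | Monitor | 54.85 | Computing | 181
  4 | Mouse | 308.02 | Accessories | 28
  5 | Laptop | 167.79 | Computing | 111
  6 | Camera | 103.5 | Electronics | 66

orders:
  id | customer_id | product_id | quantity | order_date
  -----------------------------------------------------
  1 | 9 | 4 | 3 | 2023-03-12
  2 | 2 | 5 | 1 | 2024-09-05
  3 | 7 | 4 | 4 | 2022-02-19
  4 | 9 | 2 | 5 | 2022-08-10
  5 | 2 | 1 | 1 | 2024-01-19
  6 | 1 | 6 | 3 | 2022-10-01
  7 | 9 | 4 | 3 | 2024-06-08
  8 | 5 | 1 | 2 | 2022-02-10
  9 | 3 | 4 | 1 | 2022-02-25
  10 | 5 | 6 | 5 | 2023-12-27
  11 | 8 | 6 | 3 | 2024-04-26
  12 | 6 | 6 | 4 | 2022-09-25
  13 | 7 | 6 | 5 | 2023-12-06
SELECT AVG(quantity) FROM orders

Execution result:
3.08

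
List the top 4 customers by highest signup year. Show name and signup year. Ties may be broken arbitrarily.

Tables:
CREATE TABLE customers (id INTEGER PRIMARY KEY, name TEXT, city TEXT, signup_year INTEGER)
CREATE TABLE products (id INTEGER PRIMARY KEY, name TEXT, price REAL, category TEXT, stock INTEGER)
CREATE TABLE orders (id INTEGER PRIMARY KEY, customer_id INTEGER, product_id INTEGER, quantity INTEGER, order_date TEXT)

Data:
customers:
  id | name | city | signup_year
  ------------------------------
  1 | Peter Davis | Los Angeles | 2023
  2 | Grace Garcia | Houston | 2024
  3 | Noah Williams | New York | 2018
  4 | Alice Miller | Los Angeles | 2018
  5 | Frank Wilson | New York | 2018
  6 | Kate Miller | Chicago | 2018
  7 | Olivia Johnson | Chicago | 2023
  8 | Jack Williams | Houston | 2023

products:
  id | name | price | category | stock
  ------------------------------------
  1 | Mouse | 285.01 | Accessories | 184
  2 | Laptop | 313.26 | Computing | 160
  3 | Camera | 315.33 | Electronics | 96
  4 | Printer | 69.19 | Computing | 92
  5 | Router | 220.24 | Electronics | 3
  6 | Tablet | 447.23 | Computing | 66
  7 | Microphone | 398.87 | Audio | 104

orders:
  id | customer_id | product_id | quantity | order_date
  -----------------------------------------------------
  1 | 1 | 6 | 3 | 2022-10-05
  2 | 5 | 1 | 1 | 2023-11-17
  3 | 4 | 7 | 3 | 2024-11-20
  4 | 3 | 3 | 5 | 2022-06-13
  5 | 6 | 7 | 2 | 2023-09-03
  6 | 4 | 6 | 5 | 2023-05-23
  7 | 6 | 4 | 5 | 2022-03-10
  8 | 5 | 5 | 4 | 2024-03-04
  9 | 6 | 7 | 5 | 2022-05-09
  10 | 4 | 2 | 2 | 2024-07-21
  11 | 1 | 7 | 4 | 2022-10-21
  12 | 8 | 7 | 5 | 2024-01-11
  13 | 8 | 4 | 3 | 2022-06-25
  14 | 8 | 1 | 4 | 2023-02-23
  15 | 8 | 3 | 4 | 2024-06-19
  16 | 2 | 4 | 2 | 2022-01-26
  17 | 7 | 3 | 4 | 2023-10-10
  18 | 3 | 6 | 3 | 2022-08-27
SELECT name, signup_year FROM customers ORDER BY signup_year DESC LIMIT 4

Execution result:
name | signup_year
Grace Garcia | 2024
Peter Davis | 2023
Olivia Johnson | 2023
Jack Williams | 2023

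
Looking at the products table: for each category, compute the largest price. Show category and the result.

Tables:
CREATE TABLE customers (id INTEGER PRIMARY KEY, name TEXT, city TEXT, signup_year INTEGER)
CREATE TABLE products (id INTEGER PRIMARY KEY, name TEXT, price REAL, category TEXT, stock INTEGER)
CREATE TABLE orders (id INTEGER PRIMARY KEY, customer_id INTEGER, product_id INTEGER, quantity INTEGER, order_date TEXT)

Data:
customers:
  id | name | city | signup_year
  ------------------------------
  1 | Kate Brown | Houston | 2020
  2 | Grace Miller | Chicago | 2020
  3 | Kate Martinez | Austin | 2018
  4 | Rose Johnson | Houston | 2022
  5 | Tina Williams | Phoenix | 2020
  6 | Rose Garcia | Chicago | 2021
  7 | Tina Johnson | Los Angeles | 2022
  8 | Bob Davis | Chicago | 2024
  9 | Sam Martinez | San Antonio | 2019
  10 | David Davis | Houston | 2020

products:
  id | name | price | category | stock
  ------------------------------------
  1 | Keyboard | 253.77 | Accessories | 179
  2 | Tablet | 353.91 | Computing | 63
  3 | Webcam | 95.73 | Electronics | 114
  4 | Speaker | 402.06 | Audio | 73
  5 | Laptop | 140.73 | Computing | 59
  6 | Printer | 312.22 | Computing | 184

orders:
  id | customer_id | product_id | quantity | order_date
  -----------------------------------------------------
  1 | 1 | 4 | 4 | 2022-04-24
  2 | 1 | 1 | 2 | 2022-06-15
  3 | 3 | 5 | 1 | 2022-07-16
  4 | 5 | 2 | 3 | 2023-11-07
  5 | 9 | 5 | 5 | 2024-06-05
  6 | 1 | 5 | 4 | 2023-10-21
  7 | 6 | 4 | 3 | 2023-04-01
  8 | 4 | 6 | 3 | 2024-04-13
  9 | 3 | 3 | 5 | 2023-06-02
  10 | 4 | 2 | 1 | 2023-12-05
SELECT category, MAX(price) AS max_price FROM products GROUP BY category

Execution result:
category | max_price
Accessories | 253.77
Audio | 402.06
Computing | 353.91
Electronics | 95.73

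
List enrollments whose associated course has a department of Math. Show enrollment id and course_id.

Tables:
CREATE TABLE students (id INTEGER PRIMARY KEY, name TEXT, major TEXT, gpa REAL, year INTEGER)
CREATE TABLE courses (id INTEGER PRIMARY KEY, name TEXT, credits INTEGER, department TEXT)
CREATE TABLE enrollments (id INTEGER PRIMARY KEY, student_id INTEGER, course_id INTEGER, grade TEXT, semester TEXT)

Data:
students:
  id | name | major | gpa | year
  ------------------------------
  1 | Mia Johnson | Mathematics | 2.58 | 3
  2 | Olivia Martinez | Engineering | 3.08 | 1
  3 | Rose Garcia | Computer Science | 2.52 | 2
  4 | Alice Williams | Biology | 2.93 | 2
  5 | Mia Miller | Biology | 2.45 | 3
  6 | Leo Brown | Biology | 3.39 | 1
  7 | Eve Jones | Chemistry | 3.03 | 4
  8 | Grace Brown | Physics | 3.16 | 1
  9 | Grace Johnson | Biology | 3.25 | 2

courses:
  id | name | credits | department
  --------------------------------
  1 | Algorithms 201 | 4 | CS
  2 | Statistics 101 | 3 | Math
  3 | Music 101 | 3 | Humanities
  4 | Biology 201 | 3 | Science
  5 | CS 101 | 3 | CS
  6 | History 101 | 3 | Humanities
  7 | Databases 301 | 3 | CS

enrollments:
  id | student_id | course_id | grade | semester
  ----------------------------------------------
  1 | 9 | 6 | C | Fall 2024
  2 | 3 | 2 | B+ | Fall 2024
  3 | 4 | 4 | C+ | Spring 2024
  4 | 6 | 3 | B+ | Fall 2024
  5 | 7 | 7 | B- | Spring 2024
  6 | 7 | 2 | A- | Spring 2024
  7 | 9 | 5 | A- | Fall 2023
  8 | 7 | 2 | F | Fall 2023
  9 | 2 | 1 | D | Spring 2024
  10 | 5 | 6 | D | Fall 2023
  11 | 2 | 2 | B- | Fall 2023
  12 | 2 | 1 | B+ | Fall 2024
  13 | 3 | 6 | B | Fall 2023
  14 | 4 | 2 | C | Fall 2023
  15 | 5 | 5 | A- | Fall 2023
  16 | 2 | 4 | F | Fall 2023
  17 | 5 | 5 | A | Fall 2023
SELECT id, course_id FROM enrollments WHERE course_id IN (SELECT id FROM courses WHERE department = 'Math')

Execution result:
id | course_id
2 | 2
6 | 2
8 | 2
11 | 2
14 | 2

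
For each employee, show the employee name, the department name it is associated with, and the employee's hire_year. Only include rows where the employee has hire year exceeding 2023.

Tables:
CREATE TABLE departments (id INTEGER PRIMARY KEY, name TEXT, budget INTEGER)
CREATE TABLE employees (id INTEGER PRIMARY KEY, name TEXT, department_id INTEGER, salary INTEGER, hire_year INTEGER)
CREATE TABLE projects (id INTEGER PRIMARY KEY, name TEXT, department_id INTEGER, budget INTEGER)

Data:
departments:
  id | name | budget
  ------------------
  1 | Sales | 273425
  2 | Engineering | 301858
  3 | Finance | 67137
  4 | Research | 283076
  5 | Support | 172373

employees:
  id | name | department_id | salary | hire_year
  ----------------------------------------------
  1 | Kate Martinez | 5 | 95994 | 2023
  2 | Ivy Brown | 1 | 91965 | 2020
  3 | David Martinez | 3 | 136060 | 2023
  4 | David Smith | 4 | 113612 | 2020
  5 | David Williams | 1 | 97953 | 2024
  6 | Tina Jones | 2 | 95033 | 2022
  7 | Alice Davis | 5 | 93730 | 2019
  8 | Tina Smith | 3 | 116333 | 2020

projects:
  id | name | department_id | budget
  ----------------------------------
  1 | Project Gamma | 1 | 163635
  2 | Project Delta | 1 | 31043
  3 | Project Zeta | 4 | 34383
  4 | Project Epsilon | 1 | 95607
SELECT c.name, p.name AS department, c.hire_year FROM employees c JOIN departments p ON c.department_id = p.id WHERE c.hire_year > 2023

Execution result:
name | department | hire_year
David Williams | Sales | 2024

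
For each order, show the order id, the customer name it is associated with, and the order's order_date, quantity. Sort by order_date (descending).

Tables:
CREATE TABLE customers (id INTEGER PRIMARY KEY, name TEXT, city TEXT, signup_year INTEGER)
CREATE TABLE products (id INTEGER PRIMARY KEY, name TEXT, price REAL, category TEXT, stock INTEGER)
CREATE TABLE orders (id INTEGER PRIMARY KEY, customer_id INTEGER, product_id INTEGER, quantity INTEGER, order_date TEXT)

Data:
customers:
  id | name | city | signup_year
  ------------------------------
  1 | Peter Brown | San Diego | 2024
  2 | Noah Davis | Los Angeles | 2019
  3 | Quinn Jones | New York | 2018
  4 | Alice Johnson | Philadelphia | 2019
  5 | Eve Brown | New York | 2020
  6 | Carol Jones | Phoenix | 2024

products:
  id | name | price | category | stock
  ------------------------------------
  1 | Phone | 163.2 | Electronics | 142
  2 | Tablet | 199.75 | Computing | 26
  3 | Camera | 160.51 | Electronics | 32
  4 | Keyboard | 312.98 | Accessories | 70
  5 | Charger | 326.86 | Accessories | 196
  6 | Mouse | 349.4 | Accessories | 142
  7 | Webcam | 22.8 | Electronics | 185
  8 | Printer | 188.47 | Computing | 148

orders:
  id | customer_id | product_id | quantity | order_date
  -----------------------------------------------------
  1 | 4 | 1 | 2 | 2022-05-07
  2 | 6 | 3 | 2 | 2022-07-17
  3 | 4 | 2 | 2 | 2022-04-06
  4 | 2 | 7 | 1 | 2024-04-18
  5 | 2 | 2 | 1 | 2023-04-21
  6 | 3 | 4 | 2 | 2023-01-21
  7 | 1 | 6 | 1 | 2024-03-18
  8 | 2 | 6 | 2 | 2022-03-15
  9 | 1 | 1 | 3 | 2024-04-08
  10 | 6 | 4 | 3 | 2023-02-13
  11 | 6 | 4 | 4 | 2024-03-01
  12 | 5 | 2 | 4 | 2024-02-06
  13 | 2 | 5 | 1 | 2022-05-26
SELECT c.id, p.name AS customer, c.order_date, c.quantity FROM orders c JOIN customers p ON c.customer_id = p.id ORDER BY c.order_date DESC

Execution result:
id | customer | order_date | quantity
4 | Noah Davis | 2024-04-18 | 1
9 | Peter Brown | 2024-04-08 | 3
7 | Peter Brown | 2024-03-18 | 1
11 | Carol Jones | 2024-03-01 | 4
12 | Eve Brown | 2024-02-06 | 4
5 | Noah Davis | 2023-04-21 | 1
10 | Carol Jones | 2023-02-13 | 3
6 | Quinn Jones | 2023-01-21 | 2
2 | Carol Jones | 2022-07-17 | 2
13 | Noah Davis | 2022-05-26 | 1
1 | Alice Johnson | 2022-05-07 | 2
3 | Alice Johnson | 2022-04-06 | 2
8 | Noah Davis | 2022-03-15 | 2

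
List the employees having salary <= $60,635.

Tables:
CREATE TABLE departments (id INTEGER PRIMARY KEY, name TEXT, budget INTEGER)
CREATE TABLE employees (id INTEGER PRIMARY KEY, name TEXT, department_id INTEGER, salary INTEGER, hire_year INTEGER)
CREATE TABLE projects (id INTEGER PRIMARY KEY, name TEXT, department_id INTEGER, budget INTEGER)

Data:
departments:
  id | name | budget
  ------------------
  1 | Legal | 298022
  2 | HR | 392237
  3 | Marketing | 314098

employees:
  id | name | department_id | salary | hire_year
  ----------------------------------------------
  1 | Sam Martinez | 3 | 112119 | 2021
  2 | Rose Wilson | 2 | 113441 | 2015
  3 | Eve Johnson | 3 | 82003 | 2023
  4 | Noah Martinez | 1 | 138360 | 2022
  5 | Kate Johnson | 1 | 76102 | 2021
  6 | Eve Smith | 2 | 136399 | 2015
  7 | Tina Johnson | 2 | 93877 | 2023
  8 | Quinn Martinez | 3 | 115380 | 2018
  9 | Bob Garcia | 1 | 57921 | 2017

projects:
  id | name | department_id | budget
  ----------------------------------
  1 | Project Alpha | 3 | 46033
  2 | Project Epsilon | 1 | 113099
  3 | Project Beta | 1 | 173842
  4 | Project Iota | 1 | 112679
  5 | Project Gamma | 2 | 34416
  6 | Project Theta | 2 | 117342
SELECT name, salary FROM employees WHERE salary <= 60635

Execution result:
name | salary
Bob Garcia | 57921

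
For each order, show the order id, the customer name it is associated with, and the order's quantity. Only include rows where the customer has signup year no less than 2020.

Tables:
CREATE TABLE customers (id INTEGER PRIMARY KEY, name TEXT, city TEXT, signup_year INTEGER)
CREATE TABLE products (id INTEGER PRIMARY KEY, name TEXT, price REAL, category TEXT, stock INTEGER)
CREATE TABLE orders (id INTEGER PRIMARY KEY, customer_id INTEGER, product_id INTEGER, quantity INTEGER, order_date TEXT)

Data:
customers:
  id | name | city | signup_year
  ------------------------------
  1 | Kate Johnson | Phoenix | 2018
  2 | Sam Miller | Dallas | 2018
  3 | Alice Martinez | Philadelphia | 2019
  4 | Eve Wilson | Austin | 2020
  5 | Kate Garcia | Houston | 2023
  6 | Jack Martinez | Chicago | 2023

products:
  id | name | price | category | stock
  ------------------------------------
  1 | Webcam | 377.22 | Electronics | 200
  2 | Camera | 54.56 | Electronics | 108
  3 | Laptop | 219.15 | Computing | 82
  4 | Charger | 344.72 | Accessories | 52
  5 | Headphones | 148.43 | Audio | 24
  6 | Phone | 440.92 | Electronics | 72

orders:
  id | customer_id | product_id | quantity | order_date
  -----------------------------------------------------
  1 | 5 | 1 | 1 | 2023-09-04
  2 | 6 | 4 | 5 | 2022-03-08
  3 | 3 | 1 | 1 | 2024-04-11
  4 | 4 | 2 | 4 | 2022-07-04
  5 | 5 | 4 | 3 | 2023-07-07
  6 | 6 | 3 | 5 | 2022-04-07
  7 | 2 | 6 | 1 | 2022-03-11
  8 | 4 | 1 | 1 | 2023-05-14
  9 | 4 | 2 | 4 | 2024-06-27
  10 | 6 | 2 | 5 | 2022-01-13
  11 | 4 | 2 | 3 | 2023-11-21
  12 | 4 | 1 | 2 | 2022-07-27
SELECT c.id, p.name AS customer, c.quantity FROM orders c JOIN customers p ON c.customer_id = p.id WHERE p.signup_year >= 2020

Execution result:
id | customer | quantity
1 | Kate Garcia | 1
2 | Jack Martinez | 5
4 | Eve Wilson | 4
5 | Kate Garcia | 3
6 | Jack Martinez | 5
8 | Eve Wilson | 1
9 | Eve Wilson | 4
10 | Jack Martinez | 5
11 | Eve Wilson | 3
12 | Eve Wilson | 2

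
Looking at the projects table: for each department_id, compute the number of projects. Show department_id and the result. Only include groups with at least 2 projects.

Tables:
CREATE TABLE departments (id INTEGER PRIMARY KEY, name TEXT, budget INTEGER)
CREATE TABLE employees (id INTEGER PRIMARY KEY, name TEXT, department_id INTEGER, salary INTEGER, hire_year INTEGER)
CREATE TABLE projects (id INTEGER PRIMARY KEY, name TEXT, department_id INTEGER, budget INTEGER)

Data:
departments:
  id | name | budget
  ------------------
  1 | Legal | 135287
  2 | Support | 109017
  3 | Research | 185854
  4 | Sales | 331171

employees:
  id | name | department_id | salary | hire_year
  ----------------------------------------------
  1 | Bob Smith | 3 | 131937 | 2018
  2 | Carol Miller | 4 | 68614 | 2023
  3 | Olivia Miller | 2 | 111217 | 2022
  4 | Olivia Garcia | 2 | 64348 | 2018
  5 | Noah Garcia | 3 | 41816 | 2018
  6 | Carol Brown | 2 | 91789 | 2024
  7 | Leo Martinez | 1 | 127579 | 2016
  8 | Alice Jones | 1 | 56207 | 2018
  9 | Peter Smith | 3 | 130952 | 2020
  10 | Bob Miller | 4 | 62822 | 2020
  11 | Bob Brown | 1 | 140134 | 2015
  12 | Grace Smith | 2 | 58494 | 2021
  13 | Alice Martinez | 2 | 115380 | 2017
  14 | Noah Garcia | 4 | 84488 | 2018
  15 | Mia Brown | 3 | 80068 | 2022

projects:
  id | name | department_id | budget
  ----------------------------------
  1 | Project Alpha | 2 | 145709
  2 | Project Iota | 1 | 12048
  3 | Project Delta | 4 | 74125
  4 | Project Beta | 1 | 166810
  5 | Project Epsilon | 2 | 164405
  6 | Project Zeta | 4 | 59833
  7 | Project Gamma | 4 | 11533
SELECT department_id, COUNT(*) AS n FROM projects GROUP BY department_id HAVING COUNT(*) >= 2

Execution result:
department_id | n
1 | 2
2 | 2
4 | 3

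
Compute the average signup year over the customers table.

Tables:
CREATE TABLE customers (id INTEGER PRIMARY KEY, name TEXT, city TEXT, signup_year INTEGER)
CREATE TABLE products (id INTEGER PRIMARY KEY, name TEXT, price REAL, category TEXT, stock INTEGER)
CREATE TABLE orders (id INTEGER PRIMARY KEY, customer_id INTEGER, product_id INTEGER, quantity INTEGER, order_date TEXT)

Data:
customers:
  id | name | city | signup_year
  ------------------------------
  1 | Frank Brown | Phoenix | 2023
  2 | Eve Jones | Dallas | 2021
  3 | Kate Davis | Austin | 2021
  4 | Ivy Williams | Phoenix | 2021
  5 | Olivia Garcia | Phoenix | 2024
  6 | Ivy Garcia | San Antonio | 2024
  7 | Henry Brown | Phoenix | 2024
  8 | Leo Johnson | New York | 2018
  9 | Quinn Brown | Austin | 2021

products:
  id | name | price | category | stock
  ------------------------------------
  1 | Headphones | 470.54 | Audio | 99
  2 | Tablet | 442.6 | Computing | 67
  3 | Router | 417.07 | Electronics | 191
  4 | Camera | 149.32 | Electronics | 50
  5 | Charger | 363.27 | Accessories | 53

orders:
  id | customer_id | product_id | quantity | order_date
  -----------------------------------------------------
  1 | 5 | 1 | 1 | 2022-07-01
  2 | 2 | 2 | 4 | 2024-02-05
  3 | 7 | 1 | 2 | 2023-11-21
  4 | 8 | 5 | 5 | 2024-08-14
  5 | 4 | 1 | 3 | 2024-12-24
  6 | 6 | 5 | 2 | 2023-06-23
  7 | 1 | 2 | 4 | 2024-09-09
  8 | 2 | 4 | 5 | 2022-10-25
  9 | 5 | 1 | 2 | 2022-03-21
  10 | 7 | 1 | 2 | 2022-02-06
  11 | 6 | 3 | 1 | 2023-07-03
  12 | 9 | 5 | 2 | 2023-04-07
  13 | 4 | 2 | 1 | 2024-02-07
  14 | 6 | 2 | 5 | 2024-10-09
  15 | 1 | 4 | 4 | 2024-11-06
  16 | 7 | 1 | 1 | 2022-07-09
SELECT AVG(signup_year) FROM customers

Execution result:
2021.89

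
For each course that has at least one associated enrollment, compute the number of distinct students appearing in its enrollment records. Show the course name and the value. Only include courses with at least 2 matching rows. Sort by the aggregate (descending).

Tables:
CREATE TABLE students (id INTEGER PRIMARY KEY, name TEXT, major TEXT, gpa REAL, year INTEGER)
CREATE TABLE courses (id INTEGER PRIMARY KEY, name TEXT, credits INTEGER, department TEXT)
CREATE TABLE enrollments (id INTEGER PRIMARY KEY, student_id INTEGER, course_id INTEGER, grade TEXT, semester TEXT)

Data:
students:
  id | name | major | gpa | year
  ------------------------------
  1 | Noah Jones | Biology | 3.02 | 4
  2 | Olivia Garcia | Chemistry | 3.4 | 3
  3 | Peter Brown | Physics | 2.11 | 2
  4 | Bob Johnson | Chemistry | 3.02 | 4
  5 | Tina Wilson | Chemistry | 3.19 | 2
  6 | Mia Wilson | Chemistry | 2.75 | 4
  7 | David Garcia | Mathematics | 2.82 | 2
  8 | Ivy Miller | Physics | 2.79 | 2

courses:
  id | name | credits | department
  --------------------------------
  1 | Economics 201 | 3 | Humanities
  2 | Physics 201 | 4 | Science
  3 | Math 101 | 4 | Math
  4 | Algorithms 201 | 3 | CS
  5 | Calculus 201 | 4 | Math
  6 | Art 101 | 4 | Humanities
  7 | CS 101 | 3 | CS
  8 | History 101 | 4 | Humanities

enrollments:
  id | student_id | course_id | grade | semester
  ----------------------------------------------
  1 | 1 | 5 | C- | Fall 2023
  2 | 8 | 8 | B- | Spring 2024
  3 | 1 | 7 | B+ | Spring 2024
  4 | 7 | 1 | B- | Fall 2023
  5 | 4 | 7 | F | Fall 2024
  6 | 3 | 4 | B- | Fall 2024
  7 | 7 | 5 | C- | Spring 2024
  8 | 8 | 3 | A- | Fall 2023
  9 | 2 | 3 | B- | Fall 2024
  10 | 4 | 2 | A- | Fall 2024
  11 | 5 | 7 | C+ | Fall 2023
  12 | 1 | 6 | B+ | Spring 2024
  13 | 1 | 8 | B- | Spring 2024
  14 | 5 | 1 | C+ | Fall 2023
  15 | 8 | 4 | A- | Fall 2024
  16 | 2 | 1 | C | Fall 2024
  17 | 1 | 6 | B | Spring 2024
SELECT p.name, COUNT(DISTINCT c.student_id) AS distinct_student_count FROM enrollments c JOIN courses p ON c.course_id = p.id GROUP BY p.id, p.name HAVING COUNT(*) >= 2 ORDER BY distinct_student_count DESC

Execution result:
name | distinct_student_count
Economics 201 | 3
CS 101 | 3
Math 101 | 2
Algorithms 201 | 2
Calculus 201 | 2
History 101 | 2
Art 101 | 1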